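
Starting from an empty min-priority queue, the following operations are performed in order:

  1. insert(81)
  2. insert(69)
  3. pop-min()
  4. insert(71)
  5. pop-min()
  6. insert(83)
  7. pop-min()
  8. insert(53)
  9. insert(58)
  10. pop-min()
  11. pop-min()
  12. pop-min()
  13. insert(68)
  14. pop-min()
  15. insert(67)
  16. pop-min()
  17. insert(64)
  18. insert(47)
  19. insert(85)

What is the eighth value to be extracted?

insert 81 → {81}
insert 69 → {69, 81}
pop-min → 69; now {81}
insert 71 → {71, 81}
pop-min → 71; now {81}
insert 83 → {81, 83}
pop-min → 81; now {83}
insert 53 → {53, 83}
insert 58 → {53, 58, 83}
pop-min → 53; now {58, 83}
pop-min → 58; now {83}
pop-min → 83; now {}
insert 68 → {68}
pop-min → 68; now {}
insert 67 → {67}
pop-min → 67; now {}
insert 64 → {64}
insert 47 → {47, 64}
insert 85 → {47, 64, 85}

67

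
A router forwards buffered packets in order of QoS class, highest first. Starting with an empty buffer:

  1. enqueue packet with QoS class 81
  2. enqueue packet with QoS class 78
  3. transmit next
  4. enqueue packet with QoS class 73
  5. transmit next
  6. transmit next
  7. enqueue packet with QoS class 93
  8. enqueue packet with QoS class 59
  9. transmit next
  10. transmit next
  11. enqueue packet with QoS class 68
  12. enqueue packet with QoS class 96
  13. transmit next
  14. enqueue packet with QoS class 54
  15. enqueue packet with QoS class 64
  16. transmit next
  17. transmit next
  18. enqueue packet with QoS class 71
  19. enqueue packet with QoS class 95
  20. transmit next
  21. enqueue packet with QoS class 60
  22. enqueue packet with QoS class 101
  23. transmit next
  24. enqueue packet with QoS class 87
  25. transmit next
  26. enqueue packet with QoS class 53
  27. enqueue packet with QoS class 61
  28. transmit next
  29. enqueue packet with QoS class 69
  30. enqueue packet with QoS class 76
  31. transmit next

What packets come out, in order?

[81, 78, 73, 93, 59, 96, 68, 64, 95, 101, 87, 71, 76]

insert 81 → {81}
insert 78 → {81, 78}
transmit next → 81; now {78}
insert 73 → {78, 73}
transmit next → 78; now {73}
transmit next → 73; now {}
insert 93 → {93}
insert 59 → {93, 59}
transmit next → 93; now {59}
transmit next → 59; now {}
insert 68 → {68}
insert 96 → {96, 68}
transmit next → 96; now {68}
insert 54 → {68, 54}
insert 64 → {68, 64, 54}
transmit next → 68; now {64, 54}
transmit next → 64; now {54}
insert 71 → {71, 54}
insert 95 → {95, 71, 54}
transmit next → 95; now {71, 54}
insert 60 → {71, 60, 54}
insert 101 → {101, 71, 60, 54}
transmit next → 101; now {71, 60, 54}
insert 87 → {87, 71, 60, 54}
transmit next → 87; now {71, 60, 54}
insert 53 → {71, 60, 54, 53}
insert 61 → {71, 61, 60, 54, 53}
transmit next → 71; now {61, 60, 54, 53}
insert 69 → {69, 61, 60, 54, 53}
insert 76 → {76, 69, 61, 60, 54, 53}
transmit next → 76; now {69, 61, 60, 54, 53}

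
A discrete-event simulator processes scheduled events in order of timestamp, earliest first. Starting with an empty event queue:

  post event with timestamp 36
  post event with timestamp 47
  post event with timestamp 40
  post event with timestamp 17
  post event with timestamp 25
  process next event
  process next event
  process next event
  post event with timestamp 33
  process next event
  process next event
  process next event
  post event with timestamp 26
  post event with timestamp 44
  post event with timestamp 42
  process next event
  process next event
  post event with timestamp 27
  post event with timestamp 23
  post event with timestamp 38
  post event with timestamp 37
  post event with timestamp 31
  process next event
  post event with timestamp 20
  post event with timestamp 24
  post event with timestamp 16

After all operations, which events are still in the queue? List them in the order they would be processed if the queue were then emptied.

insert 36 → {36}
insert 47 → {36, 47}
insert 40 → {36, 40, 47}
insert 17 → {17, 36, 40, 47}
insert 25 → {17, 25, 36, 40, 47}
process next event → 17; now {25, 36, 40, 47}
process next event → 25; now {36, 40, 47}
process next event → 36; now {40, 47}
insert 33 → {33, 40, 47}
process next event → 33; now {40, 47}
process next event → 40; now {47}
process next event → 47; now {}
insert 26 → {26}
insert 44 → {26, 44}
insert 42 → {26, 42, 44}
process next event → 26; now {42, 44}
process next event → 42; now {44}
insert 27 → {27, 44}
insert 23 → {23, 27, 44}
insert 38 → {23, 27, 38, 44}
insert 37 → {23, 27, 37, 38, 44}
insert 31 → {23, 27, 31, 37, 38, 44}
process next event → 23; now {27, 31, 37, 38, 44}
insert 20 → {20, 27, 31, 37, 38, 44}
insert 24 → {20, 24, 27, 31, 37, 38, 44}
insert 16 → {16, 20, 24, 27, 31, 37, 38, 44}

16 → 20 → 24 → 27 → 31 → 37 → 38 → 44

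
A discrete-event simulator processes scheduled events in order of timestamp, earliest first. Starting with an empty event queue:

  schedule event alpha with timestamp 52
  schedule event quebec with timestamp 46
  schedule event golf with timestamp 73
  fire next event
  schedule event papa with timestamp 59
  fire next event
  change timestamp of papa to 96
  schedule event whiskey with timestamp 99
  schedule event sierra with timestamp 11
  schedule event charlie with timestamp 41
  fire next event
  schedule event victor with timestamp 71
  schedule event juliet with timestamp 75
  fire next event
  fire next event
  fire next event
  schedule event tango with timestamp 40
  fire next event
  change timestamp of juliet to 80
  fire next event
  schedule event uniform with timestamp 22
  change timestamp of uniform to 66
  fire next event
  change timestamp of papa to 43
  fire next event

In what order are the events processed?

[quebec, alpha, sierra, charlie, victor, golf, tango, juliet, uniform, papa]

add alpha (timestamp 52) → {alpha:52}
add quebec (timestamp 46) → {quebec:46, alpha:52}
add golf (timestamp 73) → {quebec:46, alpha:52, golf:73}
fire next event → quebec; now {alpha:52, golf:73}
add papa (timestamp 59) → {alpha:52, papa:59, golf:73}
fire next event → alpha; now {papa:59, golf:73}
update papa to timestamp 96 → {golf:73, papa:96}
add whiskey (timestamp 99) → {golf:73, papa:96, whiskey:99}
add sierra (timestamp 11) → {sierra:11, golf:73, papa:96, whiskey:99}
add charlie (timestamp 41) → {sierra:11, charlie:41, golf:73, papa:96, whiskey:99}
fire next event → sierra; now {charlie:41, golf:73, papa:96, whiskey:99}
add victor (timestamp 71) → {charlie:41, victor:71, golf:73, papa:96, whiskey:99}
add juliet (timestamp 75) → {charlie:41, victor:71, golf:73, juliet:75, papa:96, whiskey:99}
fire next event → charlie; now {victor:71, golf:73, juliet:75, papa:96, whiskey:99}
fire next event → victor; now {golf:73, juliet:75, papa:96, whiskey:99}
fire next event → golf; now {juliet:75, papa:96, whiskey:99}
add tango (timestamp 40) → {tango:40, juliet:75, papa:96, whiskey:99}
fire next event → tango; now {juliet:75, papa:96, whiskey:99}
update juliet to timestamp 80 → {juliet:80, papa:96, whiskey:99}
fire next event → juliet; now {papa:96, whiskey:99}
add uniform (timestamp 22) → {uniform:22, papa:96, whiskey:99}
update uniform to timestamp 66 → {uniform:66, papa:96, whiskey:99}
fire next event → uniform; now {papa:96, whiskey:99}
update papa to timestamp 43 → {papa:43, whiskey:99}
fire next event → papa; now {whiskey:99}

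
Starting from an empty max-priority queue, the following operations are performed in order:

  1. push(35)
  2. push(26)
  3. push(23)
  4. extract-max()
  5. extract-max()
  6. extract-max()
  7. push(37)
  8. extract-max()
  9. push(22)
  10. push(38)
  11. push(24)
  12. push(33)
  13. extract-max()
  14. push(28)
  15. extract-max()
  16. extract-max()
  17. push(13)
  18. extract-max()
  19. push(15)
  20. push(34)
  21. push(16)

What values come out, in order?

insert 35 → {35}
insert 26 → {35, 26}
insert 23 → {35, 26, 23}
extract-max → 35; now {26, 23}
extract-max → 26; now {23}
extract-max → 23; now {}
insert 37 → {37}
extract-max → 37; now {}
insert 22 → {22}
insert 38 → {38, 22}
insert 24 → {38, 24, 22}
insert 33 → {38, 33, 24, 22}
extract-max → 38; now {33, 24, 22}
insert 28 → {33, 28, 24, 22}
extract-max → 33; now {28, 24, 22}
extract-max → 28; now {24, 22}
insert 13 → {24, 22, 13}
extract-max → 24; now {22, 13}
insert 15 → {22, 15, 13}
insert 34 → {34, 22, 15, 13}
insert 16 → {34, 22, 16, 15, 13}

[35, 26, 23, 37, 38, 33, 28, 24]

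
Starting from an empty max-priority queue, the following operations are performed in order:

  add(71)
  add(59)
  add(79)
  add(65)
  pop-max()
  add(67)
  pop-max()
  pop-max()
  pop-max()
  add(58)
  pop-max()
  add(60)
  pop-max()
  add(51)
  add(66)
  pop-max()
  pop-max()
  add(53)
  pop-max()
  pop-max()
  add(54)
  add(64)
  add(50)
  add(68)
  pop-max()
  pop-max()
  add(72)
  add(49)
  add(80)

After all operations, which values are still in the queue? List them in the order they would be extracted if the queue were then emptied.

insert 71 → {71}
insert 59 → {71, 59}
insert 79 → {79, 71, 59}
insert 65 → {79, 71, 65, 59}
pop-max → 79; now {71, 65, 59}
insert 67 → {71, 67, 65, 59}
pop-max → 71; now {67, 65, 59}
pop-max → 67; now {65, 59}
pop-max → 65; now {59}
insert 58 → {59, 58}
pop-max → 59; now {58}
insert 60 → {60, 58}
pop-max → 60; now {58}
insert 51 → {58, 51}
insert 66 → {66, 58, 51}
pop-max → 66; now {58, 51}
pop-max → 58; now {51}
insert 53 → {53, 51}
pop-max → 53; now {51}
pop-max → 51; now {}
insert 54 → {54}
insert 64 → {64, 54}
insert 50 → {64, 54, 50}
insert 68 → {68, 64, 54, 50}
pop-max → 68; now {64, 54, 50}
pop-max → 64; now {54, 50}
insert 72 → {72, 54, 50}
insert 49 → {72, 54, 50, 49}
insert 80 → {80, 72, 54, 50, 49}

[80, 72, 54, 50, 49]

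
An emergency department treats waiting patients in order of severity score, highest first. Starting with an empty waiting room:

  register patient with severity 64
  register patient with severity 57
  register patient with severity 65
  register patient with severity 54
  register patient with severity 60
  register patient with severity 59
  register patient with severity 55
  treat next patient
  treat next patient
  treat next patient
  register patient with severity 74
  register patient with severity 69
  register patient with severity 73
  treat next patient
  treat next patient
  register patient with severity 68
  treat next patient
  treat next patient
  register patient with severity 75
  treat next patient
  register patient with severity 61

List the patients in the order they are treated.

65, 64, 60, 74, 73, 69, 68, 75

insert 64 → {64}
insert 57 → {64, 57}
insert 65 → {65, 64, 57}
insert 54 → {65, 64, 57, 54}
insert 60 → {65, 64, 60, 57, 54}
insert 59 → {65, 64, 60, 59, 57, 54}
insert 55 → {65, 64, 60, 59, 57, 55, 54}
treat next patient → 65; now {64, 60, 59, 57, 55, 54}
treat next patient → 64; now {60, 59, 57, 55, 54}
treat next patient → 60; now {59, 57, 55, 54}
insert 74 → {74, 59, 57, 55, 54}
insert 69 → {74, 69, 59, 57, 55, 54}
insert 73 → {74, 73, 69, 59, 57, 55, 54}
treat next patient → 74; now {73, 69, 59, 57, 55, 54}
treat next patient → 73; now {69, 59, 57, 55, 54}
insert 68 → {69, 68, 59, 57, 55, 54}
treat next patient → 69; now {68, 59, 57, 55, 54}
treat next patient → 68; now {59, 57, 55, 54}
insert 75 → {75, 59, 57, 55, 54}
treat next patient → 75; now {59, 57, 55, 54}
insert 61 → {61, 59, 57, 55, 54}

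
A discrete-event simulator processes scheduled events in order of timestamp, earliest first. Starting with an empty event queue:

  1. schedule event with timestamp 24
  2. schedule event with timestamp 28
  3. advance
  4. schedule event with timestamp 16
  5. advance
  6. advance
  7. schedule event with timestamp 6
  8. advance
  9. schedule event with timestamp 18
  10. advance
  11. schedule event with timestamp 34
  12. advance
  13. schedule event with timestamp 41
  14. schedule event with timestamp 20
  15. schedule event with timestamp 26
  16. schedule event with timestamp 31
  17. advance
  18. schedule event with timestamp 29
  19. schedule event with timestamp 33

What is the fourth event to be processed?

insert 24 → {24}
insert 28 → {24, 28}
advance → 24; now {28}
insert 16 → {16, 28}
advance → 16; now {28}
advance → 28; now {}
insert 6 → {6}
advance → 6; now {}
insert 18 → {18}
advance → 18; now {}
insert 34 → {34}
advance → 34; now {}
insert 41 → {41}
insert 20 → {20, 41}
insert 26 → {20, 26, 41}
insert 31 → {20, 26, 31, 41}
advance → 20; now {26, 31, 41}
insert 29 → {26, 29, 31, 41}
insert 33 → {26, 29, 31, 33, 41}

6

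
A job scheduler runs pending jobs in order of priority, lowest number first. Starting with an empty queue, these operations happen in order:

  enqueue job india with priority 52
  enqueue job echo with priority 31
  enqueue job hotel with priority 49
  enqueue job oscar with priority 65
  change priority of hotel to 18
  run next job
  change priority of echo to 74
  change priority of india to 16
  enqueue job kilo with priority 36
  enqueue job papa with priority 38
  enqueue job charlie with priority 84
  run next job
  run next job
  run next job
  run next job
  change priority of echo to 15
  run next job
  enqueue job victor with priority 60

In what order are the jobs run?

add india (priority 52) → {india:52}
add echo (priority 31) → {echo:31, india:52}
add hotel (priority 49) → {echo:31, hotel:49, india:52}
add oscar (priority 65) → {echo:31, hotel:49, india:52, oscar:65}
update hotel to priority 18 → {hotel:18, echo:31, india:52, oscar:65}
run next job → hotel; now {echo:31, india:52, oscar:65}
update echo to priority 74 → {india:52, oscar:65, echo:74}
update india to priority 16 → {india:16, oscar:65, echo:74}
add kilo (priority 36) → {india:16, kilo:36, oscar:65, echo:74}
add papa (priority 38) → {india:16, kilo:36, papa:38, oscar:65, echo:74}
add charlie (priority 84) → {india:16, kilo:36, papa:38, oscar:65, echo:74, charlie:84}
run next job → india; now {kilo:36, papa:38, oscar:65, echo:74, charlie:84}
run next job → kilo; now {papa:38, oscar:65, echo:74, charlie:84}
run next job → papa; now {oscar:65, echo:74, charlie:84}
run next job → oscar; now {echo:74, charlie:84}
update echo to priority 15 → {echo:15, charlie:84}
run next job → echo; now {charlie:84}
add victor (priority 60) → {victor:60, charlie:84}

[hotel, india, kilo, papa, oscar, echo]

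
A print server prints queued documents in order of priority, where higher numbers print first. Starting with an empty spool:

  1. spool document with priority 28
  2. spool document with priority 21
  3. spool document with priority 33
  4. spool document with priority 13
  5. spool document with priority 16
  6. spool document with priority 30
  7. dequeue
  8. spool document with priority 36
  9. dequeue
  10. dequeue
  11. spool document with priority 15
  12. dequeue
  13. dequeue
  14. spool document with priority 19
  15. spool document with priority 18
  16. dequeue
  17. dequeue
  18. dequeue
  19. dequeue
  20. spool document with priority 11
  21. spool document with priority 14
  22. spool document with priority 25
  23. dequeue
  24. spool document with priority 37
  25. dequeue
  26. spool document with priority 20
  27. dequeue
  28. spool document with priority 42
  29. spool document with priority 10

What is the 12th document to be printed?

20

insert 28 → {28}
insert 21 → {28, 21}
insert 33 → {33, 28, 21}
insert 13 → {33, 28, 21, 13}
insert 16 → {33, 28, 21, 16, 13}
insert 30 → {33, 30, 28, 21, 16, 13}
dequeue → 33; now {30, 28, 21, 16, 13}
insert 36 → {36, 30, 28, 21, 16, 13}
dequeue → 36; now {30, 28, 21, 16, 13}
dequeue → 30; now {28, 21, 16, 13}
insert 15 → {28, 21, 16, 15, 13}
dequeue → 28; now {21, 16, 15, 13}
dequeue → 21; now {16, 15, 13}
insert 19 → {19, 16, 15, 13}
insert 18 → {19, 18, 16, 15, 13}
dequeue → 19; now {18, 16, 15, 13}
dequeue → 18; now {16, 15, 13}
dequeue → 16; now {15, 13}
dequeue → 15; now {13}
insert 11 → {13, 11}
insert 14 → {14, 13, 11}
insert 25 → {25, 14, 13, 11}
dequeue → 25; now {14, 13, 11}
insert 37 → {37, 14, 13, 11}
dequeue → 37; now {14, 13, 11}
insert 20 → {20, 14, 13, 11}
dequeue → 20; now {14, 13, 11}
insert 42 → {42, 14, 13, 11}
insert 10 → {42, 14, 13, 11, 10}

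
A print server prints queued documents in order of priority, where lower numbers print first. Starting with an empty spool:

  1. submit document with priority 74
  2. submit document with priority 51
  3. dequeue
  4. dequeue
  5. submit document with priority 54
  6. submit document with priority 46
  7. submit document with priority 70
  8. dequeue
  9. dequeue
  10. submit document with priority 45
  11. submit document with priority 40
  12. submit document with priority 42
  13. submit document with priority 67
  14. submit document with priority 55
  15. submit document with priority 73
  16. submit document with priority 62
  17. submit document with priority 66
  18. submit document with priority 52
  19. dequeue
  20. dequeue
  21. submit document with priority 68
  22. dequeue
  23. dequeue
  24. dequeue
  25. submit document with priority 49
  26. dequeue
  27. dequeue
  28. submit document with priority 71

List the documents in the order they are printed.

[51, 74, 46, 54, 40, 42, 45, 52, 55, 49, 62]

insert 74 → {74}
insert 51 → {51, 74}
dequeue → 51; now {74}
dequeue → 74; now {}
insert 54 → {54}
insert 46 → {46, 54}
insert 70 → {46, 54, 70}
dequeue → 46; now {54, 70}
dequeue → 54; now {70}
insert 45 → {45, 70}
insert 40 → {40, 45, 70}
insert 42 → {40, 42, 45, 70}
insert 67 → {40, 42, 45, 67, 70}
insert 55 → {40, 42, 45, 55, 67, 70}
insert 73 → {40, 42, 45, 55, 67, 70, 73}
insert 62 → {40, 42, 45, 55, 62, 67, 70, 73}
insert 66 → {40, 42, 45, 55, 62, 66, 67, 70, 73}
insert 52 → {40, 42, 45, 52, 55, 62, 66, 67, 70, 73}
dequeue → 40; now {42, 45, 52, 55, 62, 66, 67, 70, 73}
dequeue → 42; now {45, 52, 55, 62, 66, 67, 70, 73}
insert 68 → {45, 52, 55, 62, 66, 67, 68, 70, 73}
dequeue → 45; now {52, 55, 62, 66, 67, 68, 70, 73}
dequeue → 52; now {55, 62, 66, 67, 68, 70, 73}
dequeue → 55; now {62, 66, 67, 68, 70, 73}
insert 49 → {49, 62, 66, 67, 68, 70, 73}
dequeue → 49; now {62, 66, 67, 68, 70, 73}
dequeue → 62; now {66, 67, 68, 70, 73}
insert 71 → {66, 67, 68, 70, 71, 73}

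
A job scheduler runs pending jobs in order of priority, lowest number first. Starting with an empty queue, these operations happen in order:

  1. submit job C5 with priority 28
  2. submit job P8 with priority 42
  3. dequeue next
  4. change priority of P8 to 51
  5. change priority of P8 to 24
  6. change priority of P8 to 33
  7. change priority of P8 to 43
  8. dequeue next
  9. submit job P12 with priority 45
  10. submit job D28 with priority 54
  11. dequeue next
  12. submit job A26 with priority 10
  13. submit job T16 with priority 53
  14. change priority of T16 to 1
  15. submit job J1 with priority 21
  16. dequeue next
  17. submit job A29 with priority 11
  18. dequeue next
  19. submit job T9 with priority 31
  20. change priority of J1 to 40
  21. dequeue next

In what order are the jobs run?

add C5 (priority 28) → {C5:28}
add P8 (priority 42) → {C5:28, P8:42}
dequeue next → C5; now {P8:42}
update P8 to priority 51 → {P8:51}
update P8 to priority 24 → {P8:24}
update P8 to priority 33 → {P8:33}
update P8 to priority 43 → {P8:43}
dequeue next → P8; now {}
add P12 (priority 45) → {P12:45}
add D28 (priority 54) → {P12:45, D28:54}
dequeue next → P12; now {D28:54}
add A26 (priority 10) → {A26:10, D28:54}
add T16 (priority 53) → {A26:10, T16:53, D28:54}
update T16 to priority 1 → {T16:1, A26:10, D28:54}
add J1 (priority 21) → {T16:1, A26:10, J1:21, D28:54}
dequeue next → T16; now {A26:10, J1:21, D28:54}
add A29 (priority 11) → {A26:10, A29:11, J1:21, D28:54}
dequeue next → A26; now {A29:11, J1:21, D28:54}
add T9 (priority 31) → {A29:11, J1:21, T9:31, D28:54}
update J1 to priority 40 → {A29:11, T9:31, J1:40, D28:54}
dequeue next → A29; now {T9:31, J1:40, D28:54}

C5, P8, P12, T16, A26, A29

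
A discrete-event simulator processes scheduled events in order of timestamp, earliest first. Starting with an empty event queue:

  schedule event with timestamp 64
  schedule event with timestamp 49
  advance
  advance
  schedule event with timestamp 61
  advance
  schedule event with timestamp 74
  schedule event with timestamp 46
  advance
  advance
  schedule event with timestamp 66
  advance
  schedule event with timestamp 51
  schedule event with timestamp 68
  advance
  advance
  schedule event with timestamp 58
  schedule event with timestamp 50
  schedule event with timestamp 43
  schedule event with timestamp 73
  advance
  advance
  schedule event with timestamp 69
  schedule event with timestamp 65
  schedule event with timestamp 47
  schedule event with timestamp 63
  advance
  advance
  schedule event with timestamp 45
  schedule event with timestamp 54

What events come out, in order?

insert 64 → {64}
insert 49 → {49, 64}
advance → 49; now {64}
advance → 64; now {}
insert 61 → {61}
advance → 61; now {}
insert 74 → {74}
insert 46 → {46, 74}
advance → 46; now {74}
advance → 74; now {}
insert 66 → {66}
advance → 66; now {}
insert 51 → {51}
insert 68 → {51, 68}
advance → 51; now {68}
advance → 68; now {}
insert 58 → {58}
insert 50 → {50, 58}
insert 43 → {43, 50, 58}
insert 73 → {43, 50, 58, 73}
advance → 43; now {50, 58, 73}
advance → 50; now {58, 73}
insert 69 → {58, 69, 73}
insert 65 → {58, 65, 69, 73}
insert 47 → {47, 58, 65, 69, 73}
insert 63 → {47, 58, 63, 65, 69, 73}
advance → 47; now {58, 63, 65, 69, 73}
advance → 58; now {63, 65, 69, 73}
insert 45 → {45, 63, 65, 69, 73}
insert 54 → {45, 54, 63, 65, 69, 73}

49 → 64 → 61 → 46 → 74 → 66 → 51 → 68 → 43 → 50 → 47 → 58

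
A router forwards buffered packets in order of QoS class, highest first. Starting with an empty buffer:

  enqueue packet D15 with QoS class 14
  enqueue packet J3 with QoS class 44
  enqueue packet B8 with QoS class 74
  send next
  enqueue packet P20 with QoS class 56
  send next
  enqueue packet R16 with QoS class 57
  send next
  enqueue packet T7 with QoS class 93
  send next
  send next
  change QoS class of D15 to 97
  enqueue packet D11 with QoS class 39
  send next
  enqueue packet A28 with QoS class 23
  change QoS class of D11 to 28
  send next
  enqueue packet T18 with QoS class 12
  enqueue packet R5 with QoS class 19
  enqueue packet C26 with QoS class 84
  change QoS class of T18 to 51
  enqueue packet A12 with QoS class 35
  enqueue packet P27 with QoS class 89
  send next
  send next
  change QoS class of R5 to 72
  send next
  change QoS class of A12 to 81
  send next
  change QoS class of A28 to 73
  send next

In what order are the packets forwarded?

add D15 (QoS class 14) → {D15:14}
add J3 (QoS class 44) → {J3:44, D15:14}
add B8 (QoS class 74) → {B8:74, J3:44, D15:14}
send next → B8; now {J3:44, D15:14}
add P20 (QoS class 56) → {P20:56, J3:44, D15:14}
send next → P20; now {J3:44, D15:14}
add R16 (QoS class 57) → {R16:57, J3:44, D15:14}
send next → R16; now {J3:44, D15:14}
add T7 (QoS class 93) → {T7:93, J3:44, D15:14}
send next → T7; now {J3:44, D15:14}
send next → J3; now {D15:14}
update D15 to QoS class 97 → {D15:97}
add D11 (QoS class 39) → {D15:97, D11:39}
send next → D15; now {D11:39}
add A28 (QoS class 23) → {D11:39, A28:23}
update D11 to QoS class 28 → {D11:28, A28:23}
send next → D11; now {A28:23}
add T18 (QoS class 12) → {A28:23, T18:12}
add R5 (QoS class 19) → {A28:23, R5:19, T18:12}
add C26 (QoS class 84) → {C26:84, A28:23, R5:19, T18:12}
update T18 to QoS class 51 → {C26:84, T18:51, A28:23, R5:19}
add A12 (QoS class 35) → {C26:84, T18:51, A12:35, A28:23, R5:19}
add P27 (QoS class 89) → {P27:89, C26:84, T18:51, A12:35, A28:23, R5:19}
send next → P27; now {C26:84, T18:51, A12:35, A28:23, R5:19}
send next → C26; now {T18:51, A12:35, A28:23, R5:19}
update R5 to QoS class 72 → {R5:72, T18:51, A12:35, A28:23}
send next → R5; now {T18:51, A12:35, A28:23}
update A12 to QoS class 81 → {A12:81, T18:51, A28:23}
send next → A12; now {T18:51, A28:23}
update A28 to QoS class 73 → {A28:73, T18:51}
send next → A28; now {T18:51}

B8 → P20 → R16 → T7 → J3 → D15 → D11 → P27 → C26 → R5 → A12 → A28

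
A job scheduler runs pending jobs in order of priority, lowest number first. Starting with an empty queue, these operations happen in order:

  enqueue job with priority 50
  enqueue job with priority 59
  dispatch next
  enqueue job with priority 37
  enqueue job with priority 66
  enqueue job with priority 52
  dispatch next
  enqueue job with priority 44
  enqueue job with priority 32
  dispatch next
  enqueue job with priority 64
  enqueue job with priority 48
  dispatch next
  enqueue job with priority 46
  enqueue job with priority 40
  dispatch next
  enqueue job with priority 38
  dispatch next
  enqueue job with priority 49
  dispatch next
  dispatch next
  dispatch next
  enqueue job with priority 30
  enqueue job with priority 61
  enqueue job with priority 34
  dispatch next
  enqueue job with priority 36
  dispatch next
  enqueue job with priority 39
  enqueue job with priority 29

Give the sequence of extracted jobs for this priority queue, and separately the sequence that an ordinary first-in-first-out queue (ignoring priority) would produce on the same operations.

priority queue: 50, 37, 32, 44, 40, 38, 46, 48, 49, 30, 34; FIFO queue: 50 → 59 → 37 → 66 → 52 → 44 → 32 → 64 → 48 → 46 → 40

insert 50 → {50}
insert 59 → {50, 59}
dispatch next → 50; now {59}
insert 37 → {37, 59}
insert 66 → {37, 59, 66}
insert 52 → {37, 52, 59, 66}
dispatch next → 37; now {52, 59, 66}
insert 44 → {44, 52, 59, 66}
insert 32 → {32, 44, 52, 59, 66}
dispatch next → 32; now {44, 52, 59, 66}
insert 64 → {44, 52, 59, 64, 66}
insert 48 → {44, 48, 52, 59, 64, 66}
dispatch next → 44; now {48, 52, 59, 64, 66}
insert 46 → {46, 48, 52, 59, 64, 66}
insert 40 → {40, 46, 48, 52, 59, 64, 66}
dispatch next → 40; now {46, 48, 52, 59, 64, 66}
insert 38 → {38, 46, 48, 52, 59, 64, 66}
dispatch next → 38; now {46, 48, 52, 59, 64, 66}
insert 49 → {46, 48, 49, 52, 59, 64, 66}
dispatch next → 46; now {48, 49, 52, 59, 64, 66}
dispatch next → 48; now {49, 52, 59, 64, 66}
dispatch next → 49; now {52, 59, 64, 66}
insert 30 → {30, 52, 59, 64, 66}
insert 61 → {30, 52, 59, 61, 64, 66}
insert 34 → {30, 34, 52, 59, 61, 64, 66}
dispatch next → 30; now {34, 52, 59, 61, 64, 66}
insert 36 → {34, 36, 52, 59, 61, 64, 66}
dispatch next → 34; now {36, 52, 59, 61, 64, 66}
insert 39 → {36, 39, 52, 59, 61, 64, 66}
insert 29 → {29, 36, 39, 52, 59, 61, 64, 66}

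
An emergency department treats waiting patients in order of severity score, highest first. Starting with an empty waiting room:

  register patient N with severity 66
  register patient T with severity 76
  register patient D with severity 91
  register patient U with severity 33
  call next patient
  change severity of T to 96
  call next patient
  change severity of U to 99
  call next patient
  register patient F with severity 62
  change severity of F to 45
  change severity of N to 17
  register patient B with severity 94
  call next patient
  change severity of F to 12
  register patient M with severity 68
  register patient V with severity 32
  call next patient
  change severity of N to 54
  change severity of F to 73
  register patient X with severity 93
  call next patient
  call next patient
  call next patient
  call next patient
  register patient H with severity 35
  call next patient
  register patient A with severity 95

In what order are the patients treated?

[D, T, U, B, M, X, F, N, V, H]

add N (severity 66) → {N:66}
add T (severity 76) → {T:76, N:66}
add D (severity 91) → {D:91, T:76, N:66}
add U (severity 33) → {D:91, T:76, N:66, U:33}
call next patient → D; now {T:76, N:66, U:33}
update T to severity 96 → {T:96, N:66, U:33}
call next patient → T; now {N:66, U:33}
update U to severity 99 → {U:99, N:66}
call next patient → U; now {N:66}
add F (severity 62) → {N:66, F:62}
update F to severity 45 → {N:66, F:45}
update N to severity 17 → {F:45, N:17}
add B (severity 94) → {B:94, F:45, N:17}
call next patient → B; now {F:45, N:17}
update F to severity 12 → {N:17, F:12}
add M (severity 68) → {M:68, N:17, F:12}
add V (severity 32) → {M:68, V:32, N:17, F:12}
call next patient → M; now {V:32, N:17, F:12}
update N to severity 54 → {N:54, V:32, F:12}
update F to severity 73 → {F:73, N:54, V:32}
add X (severity 93) → {X:93, F:73, N:54, V:32}
call next patient → X; now {F:73, N:54, V:32}
call next patient → F; now {N:54, V:32}
call next patient → N; now {V:32}
call next patient → V; now {}
add H (severity 35) → {H:35}
call next patient → H; now {}
add A (severity 95) → {A:95}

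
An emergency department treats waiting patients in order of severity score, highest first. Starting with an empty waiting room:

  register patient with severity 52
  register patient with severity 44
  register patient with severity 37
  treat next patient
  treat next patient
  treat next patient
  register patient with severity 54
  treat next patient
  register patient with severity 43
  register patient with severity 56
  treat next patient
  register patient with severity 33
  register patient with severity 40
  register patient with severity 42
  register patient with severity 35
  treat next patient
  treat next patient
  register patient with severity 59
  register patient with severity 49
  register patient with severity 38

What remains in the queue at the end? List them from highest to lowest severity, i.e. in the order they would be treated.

59 → 49 → 40 → 38 → 35 → 33

insert 52 → {52}
insert 44 → {52, 44}
insert 37 → {52, 44, 37}
treat next patient → 52; now {44, 37}
treat next patient → 44; now {37}
treat next patient → 37; now {}
insert 54 → {54}
treat next patient → 54; now {}
insert 43 → {43}
insert 56 → {56, 43}
treat next patient → 56; now {43}
insert 33 → {43, 33}
insert 40 → {43, 40, 33}
insert 42 → {43, 42, 40, 33}
insert 35 → {43, 42, 40, 35, 33}
treat next patient → 43; now {42, 40, 35, 33}
treat next patient → 42; now {40, 35, 33}
insert 59 → {59, 40, 35, 33}
insert 49 → {59, 49, 40, 35, 33}
insert 38 → {59, 49, 40, 38, 35, 33}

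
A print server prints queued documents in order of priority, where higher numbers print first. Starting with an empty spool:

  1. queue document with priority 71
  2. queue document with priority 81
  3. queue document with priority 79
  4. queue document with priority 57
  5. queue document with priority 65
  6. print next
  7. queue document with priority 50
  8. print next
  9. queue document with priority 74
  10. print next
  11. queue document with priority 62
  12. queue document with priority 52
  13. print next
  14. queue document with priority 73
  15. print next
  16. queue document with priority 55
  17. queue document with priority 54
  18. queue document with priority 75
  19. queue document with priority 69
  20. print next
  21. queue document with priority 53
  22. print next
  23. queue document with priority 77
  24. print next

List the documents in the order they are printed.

81 → 79 → 74 → 71 → 73 → 75 → 69 → 77

insert 71 → {71}
insert 81 → {81, 71}
insert 79 → {81, 79, 71}
insert 57 → {81, 79, 71, 57}
insert 65 → {81, 79, 71, 65, 57}
print next → 81; now {79, 71, 65, 57}
insert 50 → {79, 71, 65, 57, 50}
print next → 79; now {71, 65, 57, 50}
insert 74 → {74, 71, 65, 57, 50}
print next → 74; now {71, 65, 57, 50}
insert 62 → {71, 65, 62, 57, 50}
insert 52 → {71, 65, 62, 57, 52, 50}
print next → 71; now {65, 62, 57, 52, 50}
insert 73 → {73, 65, 62, 57, 52, 50}
print next → 73; now {65, 62, 57, 52, 50}
insert 55 → {65, 62, 57, 55, 52, 50}
insert 54 → {65, 62, 57, 55, 54, 52, 50}
insert 75 → {75, 65, 62, 57, 55, 54, 52, 50}
insert 69 → {75, 69, 65, 62, 57, 55, 54, 52, 50}
print next → 75; now {69, 65, 62, 57, 55, 54, 52, 50}
insert 53 → {69, 65, 62, 57, 55, 54, 53, 52, 50}
print next → 69; now {65, 62, 57, 55, 54, 53, 52, 50}
insert 77 → {77, 65, 62, 57, 55, 54, 53, 52, 50}
print next → 77; now {65, 62, 57, 55, 54, 53, 52, 50}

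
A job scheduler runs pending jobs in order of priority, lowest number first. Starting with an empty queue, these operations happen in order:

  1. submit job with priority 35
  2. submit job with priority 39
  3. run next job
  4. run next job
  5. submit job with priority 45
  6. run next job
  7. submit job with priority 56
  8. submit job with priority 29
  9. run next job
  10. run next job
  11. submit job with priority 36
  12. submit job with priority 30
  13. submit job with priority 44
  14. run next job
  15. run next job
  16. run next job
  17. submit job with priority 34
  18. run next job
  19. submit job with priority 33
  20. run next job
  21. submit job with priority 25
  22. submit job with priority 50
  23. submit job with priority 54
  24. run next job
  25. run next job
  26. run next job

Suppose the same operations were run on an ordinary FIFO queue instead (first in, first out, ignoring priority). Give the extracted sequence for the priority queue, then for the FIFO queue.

priority queue: [35, 39, 45, 29, 56, 30, 36, 44, 34, 33, 25, 50, 54]; FIFO queue: 35, 39, 45, 56, 29, 36, 30, 44, 34, 33, 25, 50, 54

insert 35 → {35}
insert 39 → {35, 39}
run next job → 35; now {39}
run next job → 39; now {}
insert 45 → {45}
run next job → 45; now {}
insert 56 → {56}
insert 29 → {29, 56}
run next job → 29; now {56}
run next job → 56; now {}
insert 36 → {36}
insert 30 → {30, 36}
insert 44 → {30, 36, 44}
run next job → 30; now {36, 44}
run next job → 36; now {44}
run next job → 44; now {}
insert 34 → {34}
run next job → 34; now {}
insert 33 → {33}
run next job → 33; now {}
insert 25 → {25}
insert 50 → {25, 50}
insert 54 → {25, 50, 54}
run next job → 25; now {50, 54}
run next job → 50; now {54}
run next job → 54; now {}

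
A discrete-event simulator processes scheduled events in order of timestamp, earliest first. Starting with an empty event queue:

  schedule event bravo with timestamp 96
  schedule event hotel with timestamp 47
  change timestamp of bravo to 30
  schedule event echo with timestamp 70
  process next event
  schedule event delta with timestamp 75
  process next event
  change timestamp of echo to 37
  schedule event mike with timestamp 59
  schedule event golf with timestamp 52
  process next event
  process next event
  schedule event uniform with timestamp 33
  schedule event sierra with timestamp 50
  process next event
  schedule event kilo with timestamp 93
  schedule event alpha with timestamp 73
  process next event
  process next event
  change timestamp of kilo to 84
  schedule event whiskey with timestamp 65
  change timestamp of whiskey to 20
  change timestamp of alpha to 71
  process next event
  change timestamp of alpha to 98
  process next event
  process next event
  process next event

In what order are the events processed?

add bravo (timestamp 96) → {bravo:96}
add hotel (timestamp 47) → {hotel:47, bravo:96}
update bravo to timestamp 30 → {bravo:30, hotel:47}
add echo (timestamp 70) → {bravo:30, hotel:47, echo:70}
process next event → bravo; now {hotel:47, echo:70}
add delta (timestamp 75) → {hotel:47, echo:70, delta:75}
process next event → hotel; now {echo:70, delta:75}
update echo to timestamp 37 → {echo:37, delta:75}
add mike (timestamp 59) → {echo:37, mike:59, delta:75}
add golf (timestamp 52) → {echo:37, golf:52, mike:59, delta:75}
process next event → echo; now {golf:52, mike:59, delta:75}
process next event → golf; now {mike:59, delta:75}
add uniform (timestamp 33) → {uniform:33, mike:59, delta:75}
add sierra (timestamp 50) → {uniform:33, sierra:50, mike:59, delta:75}
process next event → uniform; now {sierra:50, mike:59, delta:75}
add kilo (timestamp 93) → {sierra:50, mike:59, delta:75, kilo:93}
add alpha (timestamp 73) → {sierra:50, mike:59, alpha:73, delta:75, kilo:93}
process next event → sierra; now {mike:59, alpha:73, delta:75, kilo:93}
process next event → mike; now {alpha:73, delta:75, kilo:93}
update kilo to timestamp 84 → {alpha:73, delta:75, kilo:84}
add whiskey (timestamp 65) → {whiskey:65, alpha:73, delta:75, kilo:84}
update whiskey to timestamp 20 → {whiskey:20, alpha:73, delta:75, kilo:84}
update alpha to timestamp 71 → {whiskey:20, alpha:71, delta:75, kilo:84}
process next event → whiskey; now {alpha:71, delta:75, kilo:84}
update alpha to timestamp 98 → {delta:75, kilo:84, alpha:98}
process next event → delta; now {kilo:84, alpha:98}
process next event → kilo; now {alpha:98}
process next event → alpha; now {}

bravo → hotel → echo → golf → uniform → sierra → mike → whiskey → delta → kilo → alpha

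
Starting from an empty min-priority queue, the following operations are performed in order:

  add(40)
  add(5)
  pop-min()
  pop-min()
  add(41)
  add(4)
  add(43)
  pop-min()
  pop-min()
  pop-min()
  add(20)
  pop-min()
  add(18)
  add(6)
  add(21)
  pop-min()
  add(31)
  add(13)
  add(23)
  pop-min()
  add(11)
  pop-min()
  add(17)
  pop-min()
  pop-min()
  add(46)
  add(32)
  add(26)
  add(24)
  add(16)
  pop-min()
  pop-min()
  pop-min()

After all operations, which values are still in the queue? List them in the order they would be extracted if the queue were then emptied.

insert 40 → {40}
insert 5 → {5, 40}
pop-min → 5; now {40}
pop-min → 40; now {}
insert 41 → {41}
insert 4 → {4, 41}
insert 43 → {4, 41, 43}
pop-min → 4; now {41, 43}
pop-min → 41; now {43}
pop-min → 43; now {}
insert 20 → {20}
pop-min → 20; now {}
insert 18 → {18}
insert 6 → {6, 18}
insert 21 → {6, 18, 21}
pop-min → 6; now {18, 21}
insert 31 → {18, 21, 31}
insert 13 → {13, 18, 21, 31}
insert 23 → {13, 18, 21, 23, 31}
pop-min → 13; now {18, 21, 23, 31}
insert 11 → {11, 18, 21, 23, 31}
pop-min → 11; now {18, 21, 23, 31}
insert 17 → {17, 18, 21, 23, 31}
pop-min → 17; now {18, 21, 23, 31}
pop-min → 18; now {21, 23, 31}
insert 46 → {21, 23, 31, 46}
insert 32 → {21, 23, 31, 32, 46}
insert 26 → {21, 23, 26, 31, 32, 46}
insert 24 → {21, 23, 24, 26, 31, 32, 46}
insert 16 → {16, 21, 23, 24, 26, 31, 32, 46}
pop-min → 16; now {21, 23, 24, 26, 31, 32, 46}
pop-min → 21; now {23, 24, 26, 31, 32, 46}
pop-min → 23; now {24, 26, 31, 32, 46}

24 → 26 → 31 → 32 → 46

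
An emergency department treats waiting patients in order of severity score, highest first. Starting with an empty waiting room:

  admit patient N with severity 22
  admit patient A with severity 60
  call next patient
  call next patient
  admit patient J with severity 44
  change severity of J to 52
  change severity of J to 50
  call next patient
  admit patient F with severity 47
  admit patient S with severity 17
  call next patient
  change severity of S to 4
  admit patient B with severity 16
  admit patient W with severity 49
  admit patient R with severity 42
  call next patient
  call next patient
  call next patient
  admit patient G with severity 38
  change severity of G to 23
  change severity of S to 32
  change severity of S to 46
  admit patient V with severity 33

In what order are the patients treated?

A → N → J → F → W → R → B

add N (severity 22) → {N:22}
add A (severity 60) → {A:60, N:22}
call next patient → A; now {N:22}
call next patient → N; now {}
add J (severity 44) → {J:44}
update J to severity 52 → {J:52}
update J to severity 50 → {J:50}
call next patient → J; now {}
add F (severity 47) → {F:47}
add S (severity 17) → {F:47, S:17}
call next patient → F; now {S:17}
update S to severity 4 → {S:4}
add B (severity 16) → {B:16, S:4}
add W (severity 49) → {W:49, B:16, S:4}
add R (severity 42) → {W:49, R:42, B:16, S:4}
call next patient → W; now {R:42, B:16, S:4}
call next patient → R; now {B:16, S:4}
call next patient → B; now {S:4}
add G (severity 38) → {G:38, S:4}
update G to severity 23 → {G:23, S:4}
update S to severity 32 → {S:32, G:23}
update S to severity 46 → {S:46, G:23}
add V (severity 33) → {S:46, V:33, G:23}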